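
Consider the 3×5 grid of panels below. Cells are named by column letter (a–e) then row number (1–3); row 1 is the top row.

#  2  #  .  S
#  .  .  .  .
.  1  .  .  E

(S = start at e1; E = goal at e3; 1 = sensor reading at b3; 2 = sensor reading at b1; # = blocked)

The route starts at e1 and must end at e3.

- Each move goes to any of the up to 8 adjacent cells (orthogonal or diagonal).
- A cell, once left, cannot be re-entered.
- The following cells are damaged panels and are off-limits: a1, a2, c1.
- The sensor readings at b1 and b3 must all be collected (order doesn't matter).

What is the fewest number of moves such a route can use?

Any route passes through b1 and b3 in some order between e1 and e3. Summing Chebyshev distances along each leg and taking the cheapest ordering (e1 → b3 → b1 → e3) gives a lower bound of 3 + 2 + 3 = 8 moves.
A route of 8 moves achieves this: e1 → d1 → c2 → b1 → b2 → b3 → c3 → d2 → e3.
Since 8 matches the lower bound, it is optimal.

8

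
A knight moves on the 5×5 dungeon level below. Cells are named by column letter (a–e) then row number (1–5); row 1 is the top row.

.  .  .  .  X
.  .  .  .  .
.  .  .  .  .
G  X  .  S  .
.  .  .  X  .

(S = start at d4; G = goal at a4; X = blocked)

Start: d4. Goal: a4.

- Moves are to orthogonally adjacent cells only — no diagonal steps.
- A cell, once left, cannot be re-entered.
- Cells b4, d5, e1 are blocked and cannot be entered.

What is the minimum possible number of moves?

5

The Manhattan distance from d4 to a4 is |4−4| + |4−1| = 3, so at least 3 moves are needed.
That bound ignores the blocked cells. Measuring each leg by the fewest moves that actually steer around them (d4→a4: 5) raises the lower bound to 5.
A route of 5 moves exists: d4 → d3 → c3 → b3 → a3 → a4.
Since 5 matches that lower bound, it is optimal.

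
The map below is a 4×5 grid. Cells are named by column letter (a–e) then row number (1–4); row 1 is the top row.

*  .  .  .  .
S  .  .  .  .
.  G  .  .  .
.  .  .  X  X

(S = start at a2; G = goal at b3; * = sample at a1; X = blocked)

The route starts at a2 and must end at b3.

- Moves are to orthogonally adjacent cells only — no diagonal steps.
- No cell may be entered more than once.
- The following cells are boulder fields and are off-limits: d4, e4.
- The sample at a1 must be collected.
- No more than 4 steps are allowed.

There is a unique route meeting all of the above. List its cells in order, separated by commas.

a2, a1, b1, b2, b3

Any route must reach a1 and still end at b3 within 4 moves, so the order of the required stops is forced.
Route from a2: up 1 to a1, right 1 to b1, down 2 to b3 — 4 moves in all.
Check: all required cells visited; 4 ≤ 4 moves.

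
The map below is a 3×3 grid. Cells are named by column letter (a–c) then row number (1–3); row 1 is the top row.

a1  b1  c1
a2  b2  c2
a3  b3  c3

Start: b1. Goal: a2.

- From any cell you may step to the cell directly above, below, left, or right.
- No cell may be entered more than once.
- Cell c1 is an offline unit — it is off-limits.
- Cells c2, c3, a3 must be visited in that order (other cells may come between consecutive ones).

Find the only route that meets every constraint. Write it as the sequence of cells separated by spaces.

The waypoints must appear in the order c2, c3, a3, with no cell reused.
Route from b1: down to b2, right to c2, down to c3, 2× left (reaching a3), up to a2 — 6 moves in all.
Check: order respected (c2 at step 2, c3 at step 3, a3 at step 5).

b1 b2 c2 c3 b3 a3 a2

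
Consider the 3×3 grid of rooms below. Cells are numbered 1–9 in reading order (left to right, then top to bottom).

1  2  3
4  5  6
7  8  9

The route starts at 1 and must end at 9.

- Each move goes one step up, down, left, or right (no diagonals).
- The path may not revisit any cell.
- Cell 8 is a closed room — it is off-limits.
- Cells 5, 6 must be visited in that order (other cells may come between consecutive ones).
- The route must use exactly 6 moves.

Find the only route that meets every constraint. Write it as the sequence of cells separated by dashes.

1 - 4 - 5 - 2 - 3 - 6 - 9

The waypoints must appear in the order 5, 6, with no cell reused.
Route from 1: down 1 to 4, right 1 to 5, up 1 to 2, right 1 to 3, down 2 to 9 — 6 moves in all.
Check: order respected (5 at step 2, 6 at step 5); 6 moves as required.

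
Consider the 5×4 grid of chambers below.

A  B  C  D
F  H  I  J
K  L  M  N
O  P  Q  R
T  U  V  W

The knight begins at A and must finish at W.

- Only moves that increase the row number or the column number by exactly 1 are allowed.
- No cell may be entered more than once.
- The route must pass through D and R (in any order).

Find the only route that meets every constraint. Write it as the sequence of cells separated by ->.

Moves only go right or down, so the column and row indices never decrease.
Route from A: 3× right (reaching D), 4× down (reaching W) — 7 moves in all.
Check: all required cells visited.

A -> B -> C -> D -> J -> N -> R -> W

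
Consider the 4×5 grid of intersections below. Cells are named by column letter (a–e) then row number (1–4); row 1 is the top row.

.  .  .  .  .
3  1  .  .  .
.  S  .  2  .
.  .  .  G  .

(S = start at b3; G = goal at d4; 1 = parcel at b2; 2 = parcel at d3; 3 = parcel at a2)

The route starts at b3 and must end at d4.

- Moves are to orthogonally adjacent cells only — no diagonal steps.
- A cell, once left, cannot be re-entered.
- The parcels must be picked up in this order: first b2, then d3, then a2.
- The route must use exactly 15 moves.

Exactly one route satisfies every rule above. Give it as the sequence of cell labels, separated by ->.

b3 -> b2 -> c2 -> c3 -> d3 -> d2 -> d1 -> c1 -> b1 -> a1 -> a2 -> a3 -> a4 -> b4 -> c4 -> d4

The waypoints must appear in the order b2, d3, a2, with no cell reused.
Route from b3: up to b2, right to c2, down to c3, right to d3, 2× up (reaching d1), 3× left (reaching a1), 3× down (reaching a4), 3× right (reaching d4) — 15 moves in all.
Check: order respected (1 at step 1, 2 at step 4, 3 at step 10); 15 moves as required.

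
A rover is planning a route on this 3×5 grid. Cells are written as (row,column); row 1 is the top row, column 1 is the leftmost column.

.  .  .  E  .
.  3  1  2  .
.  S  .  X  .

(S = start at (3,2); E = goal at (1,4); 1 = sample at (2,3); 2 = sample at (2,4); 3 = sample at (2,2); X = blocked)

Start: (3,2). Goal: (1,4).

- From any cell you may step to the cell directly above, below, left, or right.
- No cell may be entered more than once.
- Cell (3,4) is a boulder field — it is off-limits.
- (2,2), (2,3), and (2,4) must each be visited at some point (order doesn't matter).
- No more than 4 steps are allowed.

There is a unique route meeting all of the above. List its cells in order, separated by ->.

Any route must reach (2,2), (2,3), and (2,4) and still end at (1,4) within 4 moves, so the order of the required stops is forced.
Route from (3,2): up 1 to (2,2), right 2 to (2,4), up 1 to (1,4) — 4 moves in all.
Check: all required cells visited; 4 ≤ 4 moves.

(3,2) -> (2,2) -> (2,3) -> (2,4) -> (1,4)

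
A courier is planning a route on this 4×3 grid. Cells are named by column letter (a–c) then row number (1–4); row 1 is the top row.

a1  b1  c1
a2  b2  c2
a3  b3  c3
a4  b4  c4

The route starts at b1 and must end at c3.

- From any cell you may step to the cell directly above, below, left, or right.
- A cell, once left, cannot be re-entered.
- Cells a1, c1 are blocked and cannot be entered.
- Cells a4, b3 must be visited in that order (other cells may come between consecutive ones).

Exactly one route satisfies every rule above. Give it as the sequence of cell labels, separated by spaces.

b1 b2 a2 a3 a4 b4 b3 c3

The waypoints must appear in the order a4, b3, with no cell reused.
Route from b1: down 1 to b2, left 1 to a2, down 2 to a4, right 1 to b4, up 1 to b3, right 1 to c3 — 7 moves in all.
Check: order respected (a4 at step 4, b3 at step 6).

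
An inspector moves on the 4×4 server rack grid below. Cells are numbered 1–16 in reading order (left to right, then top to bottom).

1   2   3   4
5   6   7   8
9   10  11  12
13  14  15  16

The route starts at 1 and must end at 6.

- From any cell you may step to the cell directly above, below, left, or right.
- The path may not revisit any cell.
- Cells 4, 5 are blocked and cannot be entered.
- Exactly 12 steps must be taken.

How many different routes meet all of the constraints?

Need simple routes of exactly 12 moves from 1 to 6 (Manhattan distance 2, so 5 moves are spent on a detour and 5 undoing it).
Enumerating: 1 2 3 7 11 12 16 15 14 13 9 10 6 | 1 2 3 7 8 12 16 15 14 13 9 10 6 | 1 2 3 7 8 12 11 15 14 13 9 10 6.
That gives 3 routes.

3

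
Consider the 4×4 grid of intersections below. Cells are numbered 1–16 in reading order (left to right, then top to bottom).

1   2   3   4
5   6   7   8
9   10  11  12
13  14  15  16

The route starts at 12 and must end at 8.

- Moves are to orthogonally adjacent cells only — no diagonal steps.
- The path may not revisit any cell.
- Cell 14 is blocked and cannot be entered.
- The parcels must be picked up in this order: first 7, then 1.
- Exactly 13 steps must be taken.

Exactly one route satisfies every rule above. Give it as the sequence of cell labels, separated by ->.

The waypoints must appear in the order 7, 1, with no cell reused.
Route from 12: down to 16, left to 15, 2× up (reaching 7), left to 6, down to 10, left to 9, 2× up (reaching 1), 3× right (reaching 4), down to 8 — 13 moves in all.
Check: order respected (7 at step 4, 1 at step 9); 13 moves as required.

12 -> 16 -> 15 -> 11 -> 7 -> 6 -> 10 -> 9 -> 5 -> 1 -> 2 -> 3 -> 4 -> 8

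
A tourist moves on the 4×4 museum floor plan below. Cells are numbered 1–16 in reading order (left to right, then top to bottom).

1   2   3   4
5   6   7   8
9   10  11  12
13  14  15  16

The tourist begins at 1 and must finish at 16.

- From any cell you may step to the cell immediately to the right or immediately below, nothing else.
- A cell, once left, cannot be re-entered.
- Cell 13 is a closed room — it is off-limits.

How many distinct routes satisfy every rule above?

A right/down-only route from 1 to 16 makes exactly 3 down-moves and 3 right-moves in some order.
With no other constraints that would be C(6,3) = 20 routes.
Subtract routes through each blocked cell (inclusion–exclusion for overlaps): − through 13: 1 → 19.
That gives 19 routes.

19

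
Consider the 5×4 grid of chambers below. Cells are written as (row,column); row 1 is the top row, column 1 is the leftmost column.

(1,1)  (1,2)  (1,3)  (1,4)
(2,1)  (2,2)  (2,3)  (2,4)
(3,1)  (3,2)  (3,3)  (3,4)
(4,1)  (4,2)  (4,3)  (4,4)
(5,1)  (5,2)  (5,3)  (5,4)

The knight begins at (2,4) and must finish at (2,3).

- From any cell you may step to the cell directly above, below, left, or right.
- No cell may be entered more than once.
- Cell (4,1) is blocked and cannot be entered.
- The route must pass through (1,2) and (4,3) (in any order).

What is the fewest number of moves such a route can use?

9

Any route passes through (1,2) and (4,3) in some order between (2,4) and (2,3). Summing Manhattan distances along each leg and taking the cheapest ordering ((2,4) → (1,2) → (4,3) → (2,3)) gives a lower bound of 3 + 4 + 2 = 9 moves.
A route of 9 moves achieves this: (2,4) → (1,4) → (1,3) → (1,2) → (2,2) → (3,2) → (4,2) → (4,3) → (3,3) → (2,3).
Since 9 matches the lower bound, it is optimal.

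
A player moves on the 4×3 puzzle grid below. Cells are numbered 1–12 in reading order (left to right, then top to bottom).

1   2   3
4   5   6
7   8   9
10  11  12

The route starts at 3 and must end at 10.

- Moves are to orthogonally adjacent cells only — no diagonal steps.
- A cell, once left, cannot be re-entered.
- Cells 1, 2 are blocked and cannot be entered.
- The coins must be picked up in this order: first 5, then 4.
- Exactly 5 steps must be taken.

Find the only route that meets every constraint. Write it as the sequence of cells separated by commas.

3, 6, 5, 4, 7, 10

The waypoints must appear in the order 5, 4, with no cell reused.
Route from 3: down to 6, 2× left (reaching 4), 2× down (reaching 10) — 5 moves in all.
Check: order respected (5 at step 2, 4 at step 3); 5 moves as required.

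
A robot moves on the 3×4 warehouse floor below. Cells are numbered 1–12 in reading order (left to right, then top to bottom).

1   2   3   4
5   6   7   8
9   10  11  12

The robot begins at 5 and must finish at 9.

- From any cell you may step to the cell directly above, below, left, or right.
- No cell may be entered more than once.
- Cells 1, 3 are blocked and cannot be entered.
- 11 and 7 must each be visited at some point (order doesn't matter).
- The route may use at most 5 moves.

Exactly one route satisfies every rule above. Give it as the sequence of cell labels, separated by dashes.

Any route must reach 11 and 7 and still end at 9 within 5 moves, so the order of the required stops is forced.
Route from 5: right 2 to 7, down 1 to 11, left 2 to 9 — 5 moves in all.
Check: all required cells visited; 5 ≤ 5 moves.

5 - 6 - 7 - 11 - 10 - 9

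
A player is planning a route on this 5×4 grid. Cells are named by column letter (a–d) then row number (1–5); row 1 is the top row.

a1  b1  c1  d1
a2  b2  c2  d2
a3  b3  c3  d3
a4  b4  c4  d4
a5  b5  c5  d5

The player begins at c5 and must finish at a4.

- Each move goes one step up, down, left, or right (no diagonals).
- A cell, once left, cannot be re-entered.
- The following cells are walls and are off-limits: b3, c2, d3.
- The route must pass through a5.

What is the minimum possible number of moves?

Any route passes through a5 somewhere between c5 and a4. Summing Manhattan distances along the two legs (c5 → a5 → a4) gives a lower bound of 2 + 1 = 3 moves.
A route of 3 moves achieves this: c5 → b5 → a5 → a4.
Since 3 matches the lower bound, it is optimal.

3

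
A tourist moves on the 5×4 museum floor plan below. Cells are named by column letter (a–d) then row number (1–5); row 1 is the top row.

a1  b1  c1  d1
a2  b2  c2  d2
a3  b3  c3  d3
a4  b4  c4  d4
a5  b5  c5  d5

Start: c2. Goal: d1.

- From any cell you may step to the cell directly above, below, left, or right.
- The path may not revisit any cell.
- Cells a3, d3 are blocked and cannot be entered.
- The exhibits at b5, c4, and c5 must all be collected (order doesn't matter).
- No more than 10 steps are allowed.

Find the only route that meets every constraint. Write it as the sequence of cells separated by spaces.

Any route must reach b5, c4, and c5 and still end at d1 within 10 moves, so the order of the required stops is forced.
Route from c2: 3× down (reaching c5), left to b5, 4× up (reaching b1), 2× right (reaching d1) — 10 moves in all.
Check: all required cells visited; 10 ≤ 10 moves.

c2 c3 c4 c5 b5 b4 b3 b2 b1 c1 d1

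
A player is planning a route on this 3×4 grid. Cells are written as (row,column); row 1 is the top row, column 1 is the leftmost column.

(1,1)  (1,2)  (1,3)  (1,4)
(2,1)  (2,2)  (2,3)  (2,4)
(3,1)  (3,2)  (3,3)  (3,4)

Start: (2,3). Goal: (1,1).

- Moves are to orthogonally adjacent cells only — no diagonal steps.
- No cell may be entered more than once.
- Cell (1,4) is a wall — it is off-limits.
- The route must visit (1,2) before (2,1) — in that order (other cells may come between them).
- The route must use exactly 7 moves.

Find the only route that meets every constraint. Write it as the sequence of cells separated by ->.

The waypoints must appear in the order (1,2), (2,1), with no cell reused.
Route from (2,3): up 1 to (1,3), left 1 to (1,2), down 2 to (3,2), left 1 to (3,1), up 2 to (1,1) — 7 moves in all.
Check: order respected ((1,2) at step 2, (2,1) at step 6); 7 moves as required.

(2,3) -> (1,3) -> (1,2) -> (2,2) -> (3,2) -> (3,1) -> (2,1) -> (1,1)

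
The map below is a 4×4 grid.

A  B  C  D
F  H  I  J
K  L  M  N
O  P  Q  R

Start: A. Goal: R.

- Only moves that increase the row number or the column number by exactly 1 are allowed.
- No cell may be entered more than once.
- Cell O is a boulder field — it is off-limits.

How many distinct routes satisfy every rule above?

19

A right/down-only route from A to R makes exactly 3 down-moves and 3 right-moves in some order.
With no other constraints that would be C(6,3) = 20 routes.
Subtract routes through each blocked cell (inclusion–exclusion for overlaps): − through O: 1 → 19.
That gives 19 routes.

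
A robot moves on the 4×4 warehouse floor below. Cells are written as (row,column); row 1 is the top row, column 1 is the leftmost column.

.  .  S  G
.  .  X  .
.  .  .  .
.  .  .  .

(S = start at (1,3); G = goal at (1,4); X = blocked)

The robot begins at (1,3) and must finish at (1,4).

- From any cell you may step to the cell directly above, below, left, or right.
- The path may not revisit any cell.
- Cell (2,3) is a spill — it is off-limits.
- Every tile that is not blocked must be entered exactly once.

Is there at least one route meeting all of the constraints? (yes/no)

Colour the cells like a checkerboard: each orthogonal step flips colour, so a Hamiltonian route alternates colours. Here there are 8 cells of one colour and 7 of the other, with start on the opposite colour to the goal — the counts and endpoints can't be arranged into an alternating sequence of length 15, so no Hamiltonian route exists.

no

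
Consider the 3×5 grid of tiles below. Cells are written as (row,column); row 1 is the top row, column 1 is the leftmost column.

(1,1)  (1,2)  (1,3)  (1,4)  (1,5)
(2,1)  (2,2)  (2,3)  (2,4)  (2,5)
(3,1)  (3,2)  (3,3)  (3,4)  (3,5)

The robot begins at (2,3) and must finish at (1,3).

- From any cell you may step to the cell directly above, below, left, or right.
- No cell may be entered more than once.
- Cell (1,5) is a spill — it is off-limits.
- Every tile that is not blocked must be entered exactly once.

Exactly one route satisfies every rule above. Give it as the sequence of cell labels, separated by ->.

(2,3) -> (2,2) -> (1,2) -> (1,1) -> (2,1) -> (3,1) -> (3,2) -> (3,3) -> (3,4) -> (3,5) -> (2,5) -> (2,4) -> (1,4) -> (1,3)

Need to visit all 14 open cells exactly once, starting at (2,3) and ending at (1,3).
Cell (1,4) has only two open neighbours ((2,4) and (1,3)), so the path must pass straight through it: one of those is the cell it's entered from and the other is where it exits.
Route from (2,3): left to (2,2), up to (1,2), left to (1,1), 2× down (reaching (3,1)), 4× right (reaching (3,5)), up to (2,5), left to (2,4), up to (1,4), left to (1,3) — 13 moves in all.
Check: all 14 open cells covered.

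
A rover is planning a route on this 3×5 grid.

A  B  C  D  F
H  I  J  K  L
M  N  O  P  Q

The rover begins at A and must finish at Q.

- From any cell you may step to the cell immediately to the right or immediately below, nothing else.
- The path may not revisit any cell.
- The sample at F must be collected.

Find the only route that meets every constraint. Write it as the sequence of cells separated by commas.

A, B, C, D, F, L, Q

Moves only go right or down, so the column and row indices never decrease.
Route from A: right 4 to F, down 2 to Q — 6 moves in all.
Check: all required cells visited.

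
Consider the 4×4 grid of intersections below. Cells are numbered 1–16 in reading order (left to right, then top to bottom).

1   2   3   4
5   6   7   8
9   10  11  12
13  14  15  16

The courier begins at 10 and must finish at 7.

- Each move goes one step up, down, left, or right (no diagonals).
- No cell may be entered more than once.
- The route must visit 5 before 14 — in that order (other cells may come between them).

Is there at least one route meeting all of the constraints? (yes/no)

One route that works: 10 → 6 → 5 → 9 → 13 → 14 → 15 → 11 → 7.

yes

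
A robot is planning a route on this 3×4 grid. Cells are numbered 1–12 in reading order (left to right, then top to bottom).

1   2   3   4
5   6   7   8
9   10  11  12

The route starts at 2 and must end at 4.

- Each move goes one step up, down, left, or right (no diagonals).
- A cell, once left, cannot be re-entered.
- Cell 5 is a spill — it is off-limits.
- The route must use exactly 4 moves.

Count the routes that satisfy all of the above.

3

Need simple routes of exactly 4 moves from 2 to 4 (Manhattan distance 2, so 1 moves are spent on a detour and 1 undoing it).
Enumerating: 2 6 7 3 4 | 2 6 7 8 4 | 2 3 7 8 4.
That gives 3 routes.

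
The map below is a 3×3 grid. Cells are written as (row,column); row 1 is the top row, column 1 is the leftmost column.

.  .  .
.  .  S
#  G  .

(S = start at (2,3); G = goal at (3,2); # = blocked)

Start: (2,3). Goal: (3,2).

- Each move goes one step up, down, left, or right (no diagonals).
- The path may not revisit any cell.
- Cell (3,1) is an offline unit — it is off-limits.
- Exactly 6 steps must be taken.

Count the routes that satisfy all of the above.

Need simple routes of exactly 6 moves from (2,3) to (3,2) (Manhattan distance 2, so 2 moves are spent on a detour and 2 undoing it).
Enumerating: (2,3) (1,3) (1,2) (1,1) (2,1) (2,2) (3,2).
That gives 1 route.

1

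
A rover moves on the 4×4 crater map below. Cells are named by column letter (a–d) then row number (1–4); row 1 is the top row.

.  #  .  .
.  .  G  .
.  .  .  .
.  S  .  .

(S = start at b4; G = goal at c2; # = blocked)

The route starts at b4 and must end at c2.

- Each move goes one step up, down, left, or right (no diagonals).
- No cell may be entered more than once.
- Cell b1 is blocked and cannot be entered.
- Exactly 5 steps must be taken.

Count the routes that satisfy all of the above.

9

Need simple routes of exactly 5 moves from b4 to c2 (Manhattan distance 3, so 1 moves are spent on a detour and 1 undoing it).
Branch systematically from the start, pruning whenever the remaining move budget drops below the Manhattan distance to c2 or differs from it in parity. Grouping the completions by first move — via b3: 2; via a4: 3; via c4: 4 — and summing: 2 + 3 + 4 = 9.
That gives 9 routes.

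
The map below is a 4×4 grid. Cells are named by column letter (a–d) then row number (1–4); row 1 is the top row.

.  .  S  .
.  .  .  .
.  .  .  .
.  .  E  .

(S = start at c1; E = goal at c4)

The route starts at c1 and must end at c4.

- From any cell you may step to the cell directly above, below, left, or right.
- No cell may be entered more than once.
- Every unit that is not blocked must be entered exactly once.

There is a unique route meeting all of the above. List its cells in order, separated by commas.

c1, d1, d2, c2, b2, b1, a1, a2, a3, a4, b4, b3, c3, d3, d4, c4

Need to visit all 16 open cells exactly once, starting at c1 and ending at c4.
Route from c1: right to d1, down to d2, 2× left (reaching b2), up to b1, left to a1, 3× down (reaching a4), right to b4, up to b3, 2× right (reaching d3), down to d4, left to c4 — 15 moves in all.
Check: all 16 open cells covered.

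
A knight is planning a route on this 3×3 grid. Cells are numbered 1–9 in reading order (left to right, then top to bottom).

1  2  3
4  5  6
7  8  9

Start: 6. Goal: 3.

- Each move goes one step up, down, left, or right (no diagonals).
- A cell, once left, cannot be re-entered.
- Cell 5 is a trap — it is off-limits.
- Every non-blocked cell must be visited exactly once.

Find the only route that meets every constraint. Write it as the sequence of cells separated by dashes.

Need to visit all 8 open cells exactly once, starting at 6 and ending at 3.
Cell 4 has only two open neighbours (1 and 7), so the path must pass straight through it: one of those is the cell it's entered from and the other is where it exits.
Route from 6: down to 9, 2× left (reaching 7), 2× up (reaching 1), 2× right (reaching 3) — 7 moves in all.
Check: all 8 open cells covered.

6 - 9 - 8 - 7 - 4 - 1 - 2 - 3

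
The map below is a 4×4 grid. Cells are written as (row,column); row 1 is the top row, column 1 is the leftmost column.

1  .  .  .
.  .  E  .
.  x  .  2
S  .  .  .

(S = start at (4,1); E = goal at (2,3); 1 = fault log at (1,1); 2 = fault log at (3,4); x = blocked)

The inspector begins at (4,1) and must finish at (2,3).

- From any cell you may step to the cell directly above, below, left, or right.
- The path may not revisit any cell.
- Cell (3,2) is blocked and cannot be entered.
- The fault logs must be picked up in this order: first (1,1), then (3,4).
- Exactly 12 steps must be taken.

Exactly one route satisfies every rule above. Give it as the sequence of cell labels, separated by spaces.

The waypoints must appear in the order (1,1), (3,4), with no cell reused.
Route from (4,1): up 3 to (1,1), right 3 to (1,4), down 3 to (4,4), left 1 to (4,3), up 2 to (2,3) — 12 moves in all.
Check: order respected (1 at step 3, 2 at step 8); 12 moves as required.

(4,1) (3,1) (2,1) (1,1) (1,2) (1,3) (1,4) (2,4) (3,4) (4,4) (4,3) (3,3) (2,3)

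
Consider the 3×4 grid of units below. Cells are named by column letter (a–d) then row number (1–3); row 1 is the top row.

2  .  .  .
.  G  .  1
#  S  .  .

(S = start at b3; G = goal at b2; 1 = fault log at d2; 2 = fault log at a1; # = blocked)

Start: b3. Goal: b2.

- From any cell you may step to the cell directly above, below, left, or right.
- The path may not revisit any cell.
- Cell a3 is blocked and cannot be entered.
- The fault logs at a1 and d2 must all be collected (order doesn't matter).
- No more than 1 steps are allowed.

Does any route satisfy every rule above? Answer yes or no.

Even ignoring the no-revisit rule, getting from b3 to b2, taking the cheapest ordering b3 → d2 → a1 → b2 needs at least 3 + 4 + 2 = 9 moves (Manhattan distance per leg), which exceeds the 1-move limit.

no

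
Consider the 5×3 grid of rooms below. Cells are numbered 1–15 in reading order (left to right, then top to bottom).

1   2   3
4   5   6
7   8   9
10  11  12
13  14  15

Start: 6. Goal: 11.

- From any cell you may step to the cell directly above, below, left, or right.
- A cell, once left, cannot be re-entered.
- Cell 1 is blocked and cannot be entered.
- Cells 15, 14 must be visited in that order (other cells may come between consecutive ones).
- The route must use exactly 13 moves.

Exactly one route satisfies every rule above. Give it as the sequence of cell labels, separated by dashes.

The waypoints must appear in the order 15, 14, with no cell reused.
Route from 6: up to 3, left to 2, down to 5, left to 4, down to 7, 2× right (reaching 9), 2× down (reaching 15), 2× left (reaching 13), up to 10, right to 11 — 13 moves in all.
Check: order respected (15 at step 9, 14 at step 10); 13 moves as required.

6 - 3 - 2 - 5 - 4 - 7 - 8 - 9 - 12 - 15 - 14 - 13 - 10 - 11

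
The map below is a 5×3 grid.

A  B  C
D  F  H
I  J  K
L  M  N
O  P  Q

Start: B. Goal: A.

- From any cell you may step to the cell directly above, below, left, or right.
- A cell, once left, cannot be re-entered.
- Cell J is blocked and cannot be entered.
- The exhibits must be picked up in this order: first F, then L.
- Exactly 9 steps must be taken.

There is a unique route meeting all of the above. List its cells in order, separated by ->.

B -> F -> H -> K -> N -> M -> L -> I -> D -> A

The waypoints must appear in the order F, L, with no cell reused.
Route from B: down 1 to F, right 1 to H, down 2 to N, left 2 to L, up 3 to A — 9 moves in all.
Check: order respected (F at step 1, L at step 6); 9 moves as required.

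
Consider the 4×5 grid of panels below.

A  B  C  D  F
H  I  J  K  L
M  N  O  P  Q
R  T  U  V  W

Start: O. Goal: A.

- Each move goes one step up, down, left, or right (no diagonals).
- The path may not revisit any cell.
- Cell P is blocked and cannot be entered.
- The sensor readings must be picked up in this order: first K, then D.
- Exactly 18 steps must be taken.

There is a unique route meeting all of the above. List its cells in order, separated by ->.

The waypoints must appear in the order K, D, with no cell reused.
Route from O: left to N, 2× up (reaching B), right to C, down to J, right to K, up to D, right to F, 3× down (reaching W), 4× left (reaching R), 3× up (reaching A) — 18 moves in all.
Check: order respected (K at step 6, D at step 7); 18 moves as required.

O -> N -> I -> B -> C -> J -> K -> D -> F -> L -> Q -> W -> V -> U -> T -> R -> M -> H -> A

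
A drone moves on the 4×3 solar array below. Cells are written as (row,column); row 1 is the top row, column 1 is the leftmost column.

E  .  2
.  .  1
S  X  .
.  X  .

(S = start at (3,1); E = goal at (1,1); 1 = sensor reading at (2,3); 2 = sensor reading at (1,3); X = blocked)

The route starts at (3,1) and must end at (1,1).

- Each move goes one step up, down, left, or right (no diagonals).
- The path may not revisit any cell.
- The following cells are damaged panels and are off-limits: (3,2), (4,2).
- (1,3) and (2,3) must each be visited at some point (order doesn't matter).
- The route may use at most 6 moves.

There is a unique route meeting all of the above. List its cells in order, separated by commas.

(3,1), (2,1), (2,2), (2,3), (1,3), (1,2), (1,1)

The budget equals the shortest possible length, so every move has to be on a shortest route through the required cells.
Route from (3,1): up to (2,1), 2× right (reaching (2,3)), up to (1,3), 2× left (reaching (1,1)) — 6 moves in all.
Check: all required cells visited; 6 ≤ 6 moves.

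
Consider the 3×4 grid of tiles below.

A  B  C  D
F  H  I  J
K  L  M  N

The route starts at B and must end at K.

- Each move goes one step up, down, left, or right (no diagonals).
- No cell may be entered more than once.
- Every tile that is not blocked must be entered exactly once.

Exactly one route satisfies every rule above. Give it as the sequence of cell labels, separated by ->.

Need to visit all 12 open cells exactly once, starting at B and ending at K.
Route from B: left to A, down to F, 2× right (reaching I), up to C, right to D, 2× down (reaching N), 3× left (reaching K) — 11 moves in all.
Check: all 12 open cells covered.

B -> A -> F -> H -> I -> C -> D -> J -> N -> M -> L -> K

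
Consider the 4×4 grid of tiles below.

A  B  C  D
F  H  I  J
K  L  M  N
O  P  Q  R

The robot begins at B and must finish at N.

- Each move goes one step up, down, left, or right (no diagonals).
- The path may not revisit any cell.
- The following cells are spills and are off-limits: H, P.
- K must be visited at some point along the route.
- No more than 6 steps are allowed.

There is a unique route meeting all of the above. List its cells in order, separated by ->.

The budget equals the shortest possible length, so every move has to be on a shortest route through the required cells.
Route from B: left 1 to A, down 2 to K, right 3 to N — 6 moves in all.
Check: all required cells visited; 6 ≤ 6 moves.

B -> A -> F -> K -> L -> M -> N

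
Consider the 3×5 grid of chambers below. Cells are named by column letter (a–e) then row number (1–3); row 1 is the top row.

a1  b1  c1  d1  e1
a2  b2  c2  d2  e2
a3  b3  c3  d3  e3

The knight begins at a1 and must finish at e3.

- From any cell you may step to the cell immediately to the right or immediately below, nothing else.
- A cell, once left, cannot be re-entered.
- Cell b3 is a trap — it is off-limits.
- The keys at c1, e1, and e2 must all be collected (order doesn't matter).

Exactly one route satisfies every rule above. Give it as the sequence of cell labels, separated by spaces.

Moves only go right or down, so the column and row indices never decrease.
Route from a1: right 4 to e1, down 2 to e3 — 6 moves in all.
Check: all required cells visited.

a1 b1 c1 d1 e1 e2 e3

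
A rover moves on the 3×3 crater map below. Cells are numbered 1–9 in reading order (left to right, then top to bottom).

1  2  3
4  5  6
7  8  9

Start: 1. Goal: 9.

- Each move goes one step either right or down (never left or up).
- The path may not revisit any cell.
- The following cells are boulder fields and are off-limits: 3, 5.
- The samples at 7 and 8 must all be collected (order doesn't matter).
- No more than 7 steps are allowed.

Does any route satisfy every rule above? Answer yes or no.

One route that works: 1 → 4 → 7 → 8 → 9.

yes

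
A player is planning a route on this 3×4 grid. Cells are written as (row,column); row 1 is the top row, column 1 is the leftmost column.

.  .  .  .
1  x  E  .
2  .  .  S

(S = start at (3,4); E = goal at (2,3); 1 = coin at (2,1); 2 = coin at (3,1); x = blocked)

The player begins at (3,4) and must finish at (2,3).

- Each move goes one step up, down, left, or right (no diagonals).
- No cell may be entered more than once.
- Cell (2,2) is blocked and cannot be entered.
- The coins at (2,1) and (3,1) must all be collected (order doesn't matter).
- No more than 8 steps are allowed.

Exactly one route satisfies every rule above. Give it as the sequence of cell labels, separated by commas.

(3,4), (3,3), (3,2), (3,1), (2,1), (1,1), (1,2), (1,3), (2,3)

Any route must reach (2,1) and (3,1) and still end at (2,3) within 8 moves, so the order of the required stops is forced.
Route from (3,4): left 3 to (3,1), up 2 to (1,1), right 2 to (1,3), down 1 to (2,3) — 8 moves in all.
Check: all required cells visited; 8 ≤ 8 moves.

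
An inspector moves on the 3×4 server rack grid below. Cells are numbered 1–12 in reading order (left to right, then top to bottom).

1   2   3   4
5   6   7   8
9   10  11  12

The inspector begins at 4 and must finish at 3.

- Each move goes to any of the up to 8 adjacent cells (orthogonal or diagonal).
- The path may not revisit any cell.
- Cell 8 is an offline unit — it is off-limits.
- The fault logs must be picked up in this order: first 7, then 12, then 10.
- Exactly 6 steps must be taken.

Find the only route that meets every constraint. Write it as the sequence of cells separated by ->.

The waypoints must appear in the order 7, 12, 10, with no cell reused.
Route from 4: down-left 1 to 7, down-right 1 to 12, left 2 to 10, up 1 to 6, up-right 1 to 3 — 6 moves in all.
Check: order respected (7 at step 1, 12 at step 2, 10 at step 4); 6 moves as required.

4 -> 7 -> 12 -> 11 -> 10 -> 6 -> 3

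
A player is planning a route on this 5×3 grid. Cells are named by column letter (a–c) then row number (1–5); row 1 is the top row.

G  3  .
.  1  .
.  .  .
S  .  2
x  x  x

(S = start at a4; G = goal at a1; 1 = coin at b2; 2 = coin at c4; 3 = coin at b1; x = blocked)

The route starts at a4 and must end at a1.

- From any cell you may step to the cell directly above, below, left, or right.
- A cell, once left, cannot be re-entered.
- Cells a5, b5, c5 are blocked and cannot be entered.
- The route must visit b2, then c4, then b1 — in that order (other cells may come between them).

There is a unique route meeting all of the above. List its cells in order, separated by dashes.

The waypoints must appear in the order b2, c4, b1, with no cell reused.
Route from a4: 2× up (reaching a2), right to b2, 2× down (reaching b4), right to c4, 3× up (reaching c1), 2× left (reaching a1) — 11 moves in all.
Check: order respected (1 at step 3, 2 at step 6, 3 at step 10).

a4 - a3 - a2 - b2 - b3 - b4 - c4 - c3 - c2 - c1 - b1 - a1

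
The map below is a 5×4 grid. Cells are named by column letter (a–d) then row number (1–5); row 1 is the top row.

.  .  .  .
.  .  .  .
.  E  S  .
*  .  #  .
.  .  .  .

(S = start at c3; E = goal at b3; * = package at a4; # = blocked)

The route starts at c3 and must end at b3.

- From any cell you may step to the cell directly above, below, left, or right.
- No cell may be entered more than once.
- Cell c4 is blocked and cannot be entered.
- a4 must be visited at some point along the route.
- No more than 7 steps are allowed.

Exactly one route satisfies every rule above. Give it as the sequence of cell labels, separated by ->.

c3 -> c2 -> b2 -> a2 -> a3 -> a4 -> b4 -> b3

The budget equals the shortest possible length, so every move has to be on a shortest route through the required cells.
Route from c3: up to c2, 2× left (reaching a2), 2× down (reaching a4), right to b4, up to b3 — 7 moves in all.
Check: all required cells visited; 7 ≤ 7 moves.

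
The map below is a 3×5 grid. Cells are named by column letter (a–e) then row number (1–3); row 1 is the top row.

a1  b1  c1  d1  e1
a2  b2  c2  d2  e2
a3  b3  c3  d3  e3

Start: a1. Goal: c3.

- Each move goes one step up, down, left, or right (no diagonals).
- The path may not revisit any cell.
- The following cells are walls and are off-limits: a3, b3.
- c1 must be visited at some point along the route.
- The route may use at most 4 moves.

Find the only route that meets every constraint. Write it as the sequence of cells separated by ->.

The budget equals the shortest possible length, so every move has to be on a shortest route through the required cells.
Route from a1: 2× right (reaching c1), 2× down (reaching c3) — 4 moves in all.
Check: all required cells visited; 4 ≤ 4 moves.

a1 -> b1 -> c1 -> c2 -> c3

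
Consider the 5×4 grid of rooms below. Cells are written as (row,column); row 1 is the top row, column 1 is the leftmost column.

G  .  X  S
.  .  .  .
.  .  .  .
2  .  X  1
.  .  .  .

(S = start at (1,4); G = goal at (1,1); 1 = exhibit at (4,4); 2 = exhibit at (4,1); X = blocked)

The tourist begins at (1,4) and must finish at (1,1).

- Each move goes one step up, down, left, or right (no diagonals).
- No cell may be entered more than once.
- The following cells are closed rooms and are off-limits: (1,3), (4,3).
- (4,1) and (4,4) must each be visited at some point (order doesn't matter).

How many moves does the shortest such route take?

Any route passes through (4,1) and (4,4) in some order between (1,4) and (1,1). Summing Manhattan distances along each leg and taking the cheapest ordering ((1,4) → (4,4) → (4,1) → (1,1)) gives a lower bound of 3 + 3 + 3 = 9 moves.
That bound ignores the blocked cells. Measuring each leg by the fewest moves that actually steer around them ((1,4)→(4,4): 3; (4,4)→(4,1): 5; (4,1)→(1,1): 3) raises the lower bound to 11.
A route of 11 moves exists: (1,4) → (2,4) → (3,4) → (4,4) → (5,4) → (5,3) → (5,2) → (4,2) → (4,1) → (3,1) → (2,1) → (1,1).
Since 11 matches that lower bound, it is optimal.

11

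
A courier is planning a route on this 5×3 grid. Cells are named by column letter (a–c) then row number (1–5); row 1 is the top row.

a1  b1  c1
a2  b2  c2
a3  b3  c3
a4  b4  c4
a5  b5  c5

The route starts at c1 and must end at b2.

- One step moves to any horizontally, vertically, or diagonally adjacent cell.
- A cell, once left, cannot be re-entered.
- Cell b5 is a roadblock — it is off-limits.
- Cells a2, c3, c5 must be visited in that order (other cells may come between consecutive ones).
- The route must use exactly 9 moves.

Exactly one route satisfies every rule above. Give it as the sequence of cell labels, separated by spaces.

The waypoints must appear in the order a2, c3, c5, with no cell reused.
Route from c1: left to b1, down-left to a2, down-right to b3, right to c3, 2× down (reaching c5), 2× up-left (reaching a3), up-right to b2 — 9 moves in all.
Check: order respected (a2 at step 2, c3 at step 4, c5 at step 6); 9 moves as required.

c1 b1 a2 b3 c3 c4 c5 b4 a3 b2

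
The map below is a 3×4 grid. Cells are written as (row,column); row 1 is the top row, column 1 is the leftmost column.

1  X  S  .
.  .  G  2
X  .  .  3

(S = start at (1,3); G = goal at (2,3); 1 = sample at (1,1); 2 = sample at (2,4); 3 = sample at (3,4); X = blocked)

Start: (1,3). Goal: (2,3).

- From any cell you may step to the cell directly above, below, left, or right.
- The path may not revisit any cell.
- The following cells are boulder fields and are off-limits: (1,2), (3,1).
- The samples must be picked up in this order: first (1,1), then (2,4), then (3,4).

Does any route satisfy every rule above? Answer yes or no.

no

(1,1) must be visited but has only one open neighbour ((2,1)), and it is neither the start nor the goal — the route would have to enter and leave through (2,1), re-entering it.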